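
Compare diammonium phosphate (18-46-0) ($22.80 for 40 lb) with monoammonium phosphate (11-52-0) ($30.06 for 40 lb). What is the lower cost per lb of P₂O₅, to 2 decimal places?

diammonium phosphate: P₂O₅ per bag = 40 × 46% = 18.4 lb; cost = 22.80 / 18.4 = $1.2391/lb P₂O₅.
monoammonium phosphate: P₂O₅ per bag = 40 × 52% = 20.8 lb; cost = 30.06 / 20.8 = $1.4452/lb P₂O₅.
diammonium phosphate is cheaper.

$1.24 per lb P₂O₅ (diammonium phosphate)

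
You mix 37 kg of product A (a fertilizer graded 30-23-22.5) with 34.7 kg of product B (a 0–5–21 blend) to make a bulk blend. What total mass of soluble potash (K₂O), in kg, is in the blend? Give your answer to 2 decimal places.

K₂O mass = 22.5%×37 + 21%×34.7 = 15.612 kg.

15.61 kg K₂O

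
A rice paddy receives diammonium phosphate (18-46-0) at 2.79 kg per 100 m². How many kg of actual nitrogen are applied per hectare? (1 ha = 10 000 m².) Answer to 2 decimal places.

nitrogen per 100 m² = 2.79 × 18% = 0.5022 kg.
Convert to per hectare: 0.5022 × 100 = 50.22 kg.

50.22 kg N per hectare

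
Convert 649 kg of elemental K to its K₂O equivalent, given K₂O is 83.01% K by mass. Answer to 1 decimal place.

781.8 kg K₂O

K₂O = 649 / 0.8301 = 781.834 kg.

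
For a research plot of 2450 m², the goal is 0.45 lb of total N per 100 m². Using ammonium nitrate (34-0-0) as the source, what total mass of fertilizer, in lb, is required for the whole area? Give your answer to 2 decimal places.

32.43 lb

Product per 100 m² = 0.45 / 34% = 1.32353 lb.
Total product = 1.32353 × 2450 / 100 = 32.4265 lb.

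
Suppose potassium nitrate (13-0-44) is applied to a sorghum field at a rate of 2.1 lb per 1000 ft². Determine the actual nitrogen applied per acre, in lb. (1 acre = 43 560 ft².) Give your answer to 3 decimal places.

11.892 lb N per acre

nitrogen per 1000 ft² = 2.1 × 13% = 0.273 lb.
Convert to per acre: 0.273 × 43.56 = 11.8919 lb.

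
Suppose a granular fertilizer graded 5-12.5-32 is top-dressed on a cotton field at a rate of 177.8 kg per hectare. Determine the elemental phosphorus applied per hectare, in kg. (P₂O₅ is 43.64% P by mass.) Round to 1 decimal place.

P₂O₅ per hectare = 177.8 × 12.5% = 22.225 kg.
Elemental P = 22.225 × 0.4364 = 9.69899 kg per hectare.

9.7 kg P per hectare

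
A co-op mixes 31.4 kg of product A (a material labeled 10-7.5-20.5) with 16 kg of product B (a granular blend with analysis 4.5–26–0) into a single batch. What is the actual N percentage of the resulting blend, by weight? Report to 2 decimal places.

8.14% N

Total mass = 31.4 + 16 = 47.4 kg.
N mass = 10%×31.4 + 4.5%×16 = 3.86 kg.
% N = 3.86 / 47.4 = 8.14346%.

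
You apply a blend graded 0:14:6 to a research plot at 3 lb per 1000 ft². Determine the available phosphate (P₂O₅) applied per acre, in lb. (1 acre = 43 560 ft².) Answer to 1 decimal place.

P₂O₅ per 1000 ft² = 3 × 14% = 0.42 lb.
Convert to per acre: 0.42 × 43.56 = 18.2952 lb.

18.3 lb P₂O₅ per acre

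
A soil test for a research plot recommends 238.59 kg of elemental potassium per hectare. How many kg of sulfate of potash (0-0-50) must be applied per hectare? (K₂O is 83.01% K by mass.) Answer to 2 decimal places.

As K₂O: 238.59 / 0.8301 = 287.423 kg per hectare.
Product per hectare = 287.423 / 50% = 574.846 kg.

574.85 kg of product per hectare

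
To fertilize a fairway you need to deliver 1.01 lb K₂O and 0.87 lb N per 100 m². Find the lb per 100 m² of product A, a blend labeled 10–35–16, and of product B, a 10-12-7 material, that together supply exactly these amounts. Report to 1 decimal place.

4.5 lb product A, 4.2 lb product B

Let a = lb of product A, b = lb of product B (per 100 m²).
K₂O: 0.16·a + 0.07·b = 1.01
N: 0.1·a + 0.1·b = 0.87
From row1: a = (1.01 − 0.07·b) / 0.16.
Into row2: 0.1·(1.01 − 0.07·b)/0.16 + 0.1·b = 0.87 → b = 4.24444, a = 4.45556.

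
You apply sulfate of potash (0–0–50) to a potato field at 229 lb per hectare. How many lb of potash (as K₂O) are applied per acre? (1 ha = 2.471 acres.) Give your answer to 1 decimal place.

K₂O per hectare = 229 × 50% = 114.5 lb.
Convert to per acre: 114.5 × 0.404694 = 46.3375 lb.

46.3 lb K₂O per acre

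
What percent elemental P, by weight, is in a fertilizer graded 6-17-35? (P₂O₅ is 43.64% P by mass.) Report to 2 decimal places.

7.42% P

%P = 17 × 0.4364 = 7.4188%.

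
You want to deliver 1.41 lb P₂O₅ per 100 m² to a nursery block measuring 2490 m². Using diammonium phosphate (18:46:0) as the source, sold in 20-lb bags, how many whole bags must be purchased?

4 bags

Product per 100 m² = 1.41 / 46% = 3.06522 lb.
Total product = 3.06522 × 2490 / 100 = 76.3239 lb.
Bags = ⌈76.3239 / 20⌉ = 4.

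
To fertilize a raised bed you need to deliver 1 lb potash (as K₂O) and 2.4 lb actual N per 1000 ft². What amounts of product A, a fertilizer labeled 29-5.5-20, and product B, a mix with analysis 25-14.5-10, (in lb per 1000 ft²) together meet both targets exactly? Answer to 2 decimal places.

With a, b = lb per 1000 ft² of product A and product B:
K₂O: 0.2·a + 0.1·b = 1
N: 0.29·a + 0.25·b = 2.4
Solving simultaneously: a = 0.47619, b = 9.04762.

0.48 lb product A, 9.05 lb product B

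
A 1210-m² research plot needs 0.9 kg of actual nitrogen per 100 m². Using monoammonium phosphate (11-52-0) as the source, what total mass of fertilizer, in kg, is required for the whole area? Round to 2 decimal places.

Product per 100 m² = 0.9 / 11% = 8.18182 kg.
Total product = 8.18182 × 1210 / 100 = 99 kg.

99.00 kg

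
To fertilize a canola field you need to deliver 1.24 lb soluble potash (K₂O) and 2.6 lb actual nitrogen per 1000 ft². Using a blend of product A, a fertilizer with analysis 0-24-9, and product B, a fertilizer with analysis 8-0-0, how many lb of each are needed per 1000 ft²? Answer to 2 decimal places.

13.78 lb product A, 32.50 lb product B

Per-1000 ft² balance (a = product A, b = product B):
K₂O: 0.09·a + 0·b = 1.24
N: 0·a + 0.08·b = 2.6
Solving simultaneously: a = 13.7778, b = 32.5.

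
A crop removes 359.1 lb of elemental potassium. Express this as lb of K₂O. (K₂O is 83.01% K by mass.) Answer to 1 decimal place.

432.6 lb K₂O

K₂O = 359.1 / 0.8301 = 432.598 lb.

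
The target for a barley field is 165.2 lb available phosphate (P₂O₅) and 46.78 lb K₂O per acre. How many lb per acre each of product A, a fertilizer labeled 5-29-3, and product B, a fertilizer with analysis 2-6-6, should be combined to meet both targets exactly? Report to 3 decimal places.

455.462 lb product A, 551.936 lb product B

With a, b = lb per acre of product A and product B:
P₂O₅: 0.29·a + 0.06·b = 165.2
K₂O: 0.03·a + 0.06·b = 46.78
From row1: a = (165.2 − 0.06·b) / 0.29.
Into row2: 0.03·(165.2 − 0.06·b)/0.29 + 0.06·b = 46.78 → b = 551.9359, a = 455.4615.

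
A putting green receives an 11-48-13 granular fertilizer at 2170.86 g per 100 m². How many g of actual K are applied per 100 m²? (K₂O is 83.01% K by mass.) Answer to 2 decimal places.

234.26 g K per hundred sq m

K₂O per 100 m² = 2170.86 × 13% = 282.212 g.
Elemental K = 282.212 × 0.8301 = 234.264 g per 100 m².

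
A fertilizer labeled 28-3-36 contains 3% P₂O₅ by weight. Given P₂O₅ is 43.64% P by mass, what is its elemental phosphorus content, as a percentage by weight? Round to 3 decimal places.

1.309% P

%P = 3 × 0.4364 = 1.3092%.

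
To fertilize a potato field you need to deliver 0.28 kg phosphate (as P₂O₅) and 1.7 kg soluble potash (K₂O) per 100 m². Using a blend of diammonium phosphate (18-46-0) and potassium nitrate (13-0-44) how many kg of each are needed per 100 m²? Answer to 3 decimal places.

With a, b = kg per 100 m² of diammonium phosphate and potassium nitrate:
P₂O₅: 0.46·a + 0·b = 0.28
K₂O: 0·a + 0.44·b = 1.7
Solving simultaneously: a = 0.608696, b = 3.86364.

0.609 kg diammonium phosphate, 3.864 kg potassium nitrate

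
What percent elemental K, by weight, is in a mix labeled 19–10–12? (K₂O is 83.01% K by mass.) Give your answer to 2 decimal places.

%K = 12 × 0.8301 = 9.9612%.

9.96% K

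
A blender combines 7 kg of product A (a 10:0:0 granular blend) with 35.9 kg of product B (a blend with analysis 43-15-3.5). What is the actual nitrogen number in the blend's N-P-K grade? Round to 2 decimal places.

Total mass = 7 + 35.9 = 42.9 kg.
N mass = 10%×7 + 43%×35.9 = 16.137 kg.
% N = 16.137 / 42.9 = 37.6154%.

37.62% N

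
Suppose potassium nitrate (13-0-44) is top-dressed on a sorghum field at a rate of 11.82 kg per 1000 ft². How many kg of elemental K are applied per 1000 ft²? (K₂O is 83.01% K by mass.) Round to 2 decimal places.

4.32 kg K per thousand sq ft

K₂O per 1000 ft² = 11.82 × 44% = 5.2008 kg.
Elemental K = 5.2008 × 0.8301 = 4.31718 kg per 1000 ft².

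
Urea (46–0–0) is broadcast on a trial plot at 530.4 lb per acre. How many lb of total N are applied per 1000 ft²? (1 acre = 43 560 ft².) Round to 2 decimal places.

5.60 lb N per thousand sq ft

nitrogen per acre = 530.4 × 46% = 243.984 lb.
Convert to per 1000 ft²: 243.984 × 0.0229568 = 5.6011 lb.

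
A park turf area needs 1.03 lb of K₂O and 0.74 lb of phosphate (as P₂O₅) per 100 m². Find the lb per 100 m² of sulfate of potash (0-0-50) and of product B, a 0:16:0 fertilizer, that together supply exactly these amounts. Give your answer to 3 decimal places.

2.060 lb sulfate of potash, 4.625 lb product B

With a, b = lb per 100 m² of sulfate of potash and product B:
K₂O: 0.5·a + 0·b = 1.03
P₂O₅: 0·a + 0.16·b = 0.74
Solving simultaneously: a = 2.06, b = 4.625.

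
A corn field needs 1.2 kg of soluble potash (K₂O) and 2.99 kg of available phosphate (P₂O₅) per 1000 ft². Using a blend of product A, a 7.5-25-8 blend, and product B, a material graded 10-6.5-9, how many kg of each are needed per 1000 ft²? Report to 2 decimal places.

11.05 kg product A, 3.51 kg product B

Per-1000 ft² balance (a = product A, b = product B):
K₂O: 0.08·a + 0.09·b = 1.2
P₂O₅: 0.25·a + 0.065·b = 2.99
From row1: a = (1.2 − 0.09·b) / 0.08.
Into row2: 0.25·(1.2 − 0.09·b)/0.08 + 0.065·b = 2.99 → b = 3.51445, a = 11.0462.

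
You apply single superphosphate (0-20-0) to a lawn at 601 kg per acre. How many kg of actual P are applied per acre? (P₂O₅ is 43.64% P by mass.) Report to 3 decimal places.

P₂O₅ per acre = 601 × 20% = 120.2 kg.
Elemental P = 120.2 × 0.4364 = 52.4553 kg per acre.

52.455 kg P per acre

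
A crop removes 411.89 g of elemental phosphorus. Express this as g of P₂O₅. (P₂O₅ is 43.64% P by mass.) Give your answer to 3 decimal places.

P₂O₅ = 411.89 / 0.4364 = 943.8359 g.

943.836 g P₂O₅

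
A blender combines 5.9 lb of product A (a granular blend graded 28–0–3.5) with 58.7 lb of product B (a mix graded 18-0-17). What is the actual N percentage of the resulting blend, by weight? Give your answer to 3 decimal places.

18.913% N

Total mass = 5.9 + 58.7 = 64.6 lb.
N mass = 28%×5.9 + 18%×58.7 = 12.218 lb.
% N = 12.218 / 64.6 = 18.9133%.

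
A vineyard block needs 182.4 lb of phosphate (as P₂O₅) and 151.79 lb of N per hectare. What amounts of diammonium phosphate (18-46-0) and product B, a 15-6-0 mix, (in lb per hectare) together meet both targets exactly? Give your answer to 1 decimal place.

313.6 lb diammonium phosphate, 635.6 lb product B

With a, b = lb per hectare of diammonium phosphate and product B:
P₂O₅: 0.46·a + 0.06·b = 182.4
N: 0.18·a + 0.15·b = 151.79
Solving simultaneously: a = 313.619, b = 635.591.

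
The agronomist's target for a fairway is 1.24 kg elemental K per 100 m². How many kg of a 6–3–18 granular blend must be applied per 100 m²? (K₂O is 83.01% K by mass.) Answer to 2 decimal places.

8.30 kg of product per hundred sq m

As K₂O: 1.24 / 0.8301 = 1.4938 kg per 100 m².
Product per 100 m² = 1.4938 / 18% = 8.29887 kg.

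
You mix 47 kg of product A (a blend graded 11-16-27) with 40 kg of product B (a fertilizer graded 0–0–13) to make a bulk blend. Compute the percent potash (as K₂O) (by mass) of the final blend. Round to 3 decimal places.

Total mass = 47 + 40 = 87 kg.
K₂O mass = 27%×47 + 13%×40 = 17.89 kg.
% K₂O = 17.89 / 87 = 20.5632%.

20.563% K₂O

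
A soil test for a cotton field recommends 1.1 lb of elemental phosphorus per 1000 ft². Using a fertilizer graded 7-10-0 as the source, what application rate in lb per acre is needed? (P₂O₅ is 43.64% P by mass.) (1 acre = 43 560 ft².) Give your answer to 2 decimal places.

1097.98 lb of product per acre

As P₂O₅: 1.1 / 0.4364 = 2.52062 lb per 1000 ft².
Product per 1000 ft² = 2.52062 / 10% = 25.2062 lb.
Convert to per acre: 25.2062 × 43.56 = 1097.984 lb.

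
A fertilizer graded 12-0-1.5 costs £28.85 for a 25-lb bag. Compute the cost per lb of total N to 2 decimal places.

£9.62 per lb N

N in bag = 25 × 12% = 3 lb.
Cost per lb N = £28.85 / 3 = £9.6167.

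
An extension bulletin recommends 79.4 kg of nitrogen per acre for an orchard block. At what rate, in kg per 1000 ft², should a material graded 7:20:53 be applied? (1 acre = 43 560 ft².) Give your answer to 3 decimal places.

Product per acre = 79.4 / 7% = 1134.29 kg.
Convert to per 1000 ft²: 1134.29 × 0.0229568 = 26.0396 kg.

26.040 kg of product per thousand sq ft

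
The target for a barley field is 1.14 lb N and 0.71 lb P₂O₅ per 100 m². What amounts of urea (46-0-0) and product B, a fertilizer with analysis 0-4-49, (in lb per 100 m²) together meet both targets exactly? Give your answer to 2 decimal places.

2.48 lb urea, 17.75 lb product B

Let a = lb of urea, b = lb of product B (per 100 m²).
N: 0.46·a + 0·b = 1.14
P₂O₅: 0·a + 0.04·b = 0.71
Solving simultaneously: a = 2.47826, b = 17.75.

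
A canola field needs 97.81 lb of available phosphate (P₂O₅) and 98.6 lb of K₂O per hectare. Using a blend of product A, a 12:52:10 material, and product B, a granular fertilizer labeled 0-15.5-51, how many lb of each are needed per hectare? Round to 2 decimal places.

Per-hectare balance (a = product A, b = product B):
P₂O₅: 0.52·a + 0.155·b = 97.81
K₂O: 0.1·a + 0.51·b = 98.6
Solving simultaneously: a = 138.567, b = 166.163.

138.57 lb product A, 166.16 lb product B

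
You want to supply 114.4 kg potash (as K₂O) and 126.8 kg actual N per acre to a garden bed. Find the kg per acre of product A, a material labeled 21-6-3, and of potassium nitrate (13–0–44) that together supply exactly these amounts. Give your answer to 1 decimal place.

462.4 kg product A, 228.5 kg potassium nitrate

With a, b = kg per acre of product A and potassium nitrate:
K₂O: 0.03·a + 0.44·b = 114.4
N: 0.21·a + 0.13·b = 126.8
Solving simultaneously: a = 462.373, b = 228.475.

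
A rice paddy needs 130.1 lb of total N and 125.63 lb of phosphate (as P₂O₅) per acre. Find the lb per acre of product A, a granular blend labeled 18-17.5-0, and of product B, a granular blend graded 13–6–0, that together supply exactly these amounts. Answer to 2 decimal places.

With a, b = lb per acre of product A and product B:
N: 0.18·a + 0.13·b = 130.1
P₂O₅: 0.175·a + 0.06·b = 125.63
Solving simultaneously: a = 713.464, b = 12.8954.

713.46 lb product A, 12.90 lb product B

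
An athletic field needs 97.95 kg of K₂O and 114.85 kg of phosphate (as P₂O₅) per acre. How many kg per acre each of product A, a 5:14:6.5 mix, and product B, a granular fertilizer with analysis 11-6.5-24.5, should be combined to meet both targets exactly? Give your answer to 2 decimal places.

Per-acre balance (a = product A, b = product B):
K₂O: 0.065·a + 0.245·b = 97.95
P₂O₅: 0.14·a + 0.065·b = 114.85
Eliminate a: (row1) − 0.065/0.14·(row2) → 0.214821·b = 44.6268, so b = 207.739.
Back-substitute: a = (97.95 − 0.245·207.739) / 0.065 = 723.907.

723.91 kg product A, 207.74 kg product B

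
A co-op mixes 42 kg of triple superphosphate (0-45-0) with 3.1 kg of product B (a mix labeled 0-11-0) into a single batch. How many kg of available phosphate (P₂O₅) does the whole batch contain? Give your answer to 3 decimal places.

19.241 kg P₂O₅

P₂O₅ mass = 45%×42 + 11%×3.1 = 19.241 kg.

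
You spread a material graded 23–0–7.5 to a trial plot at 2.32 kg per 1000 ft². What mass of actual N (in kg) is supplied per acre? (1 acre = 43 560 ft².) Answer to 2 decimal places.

23.24 kg N per acre

nitrogen per 1000 ft² = 2.32 × 23% = 0.5336 kg.
Convert to per acre: 0.5336 × 43.56 = 23.2436 kg.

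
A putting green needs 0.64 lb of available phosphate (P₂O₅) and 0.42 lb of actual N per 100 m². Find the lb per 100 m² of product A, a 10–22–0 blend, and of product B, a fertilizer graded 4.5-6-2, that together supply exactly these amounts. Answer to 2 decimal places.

Let a = lb of product A, b = lb of product B (per 100 m²).
P₂O₅: 0.22·a + 0.06·b = 0.64
N: 0.1·a + 0.045·b = 0.42
Eliminate a: (row1) − 0.22/0.1·(row2) → -0.039·b = -0.284, so b = 7.28205.
Back-substitute: a = (0.64 − 0.06·7.28205) / 0.22 = 0.923077.

0.92 lb product A, 7.28 lb product B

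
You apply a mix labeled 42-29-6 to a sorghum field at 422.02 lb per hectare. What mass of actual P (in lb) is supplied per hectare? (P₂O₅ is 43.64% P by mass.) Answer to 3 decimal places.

P₂O₅ per hectare = 422.02 × 29% = 122.386 lb.
Elemental P = 122.386 × 0.4364 = 53.4092 lb per hectare.

53.409 lb P per hectare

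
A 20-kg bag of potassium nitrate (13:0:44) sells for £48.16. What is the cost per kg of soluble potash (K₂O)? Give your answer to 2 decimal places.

£5.47 per kg K₂O

K₂O in bag = 20 × 44% = 8.8 kg.
Cost per kg K₂O = £48.16 / 8.8 = £5.4727.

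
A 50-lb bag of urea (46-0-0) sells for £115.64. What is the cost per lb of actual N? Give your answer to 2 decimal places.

N in bag = 50 × 46% = 23 lb.
Cost per lb N = £115.64 / 23 = £5.0278.

£5.03 per lb N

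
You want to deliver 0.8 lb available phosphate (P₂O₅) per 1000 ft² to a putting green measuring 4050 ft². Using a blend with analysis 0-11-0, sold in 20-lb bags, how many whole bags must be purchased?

Product per 1000 ft² = 0.8 / 11% = 7.27273 lb.
Total product = 7.27273 × 4050 / 1000 = 29.4545 lb.
Bags = ⌈29.4545 / 20⌉ = 2.

2 bags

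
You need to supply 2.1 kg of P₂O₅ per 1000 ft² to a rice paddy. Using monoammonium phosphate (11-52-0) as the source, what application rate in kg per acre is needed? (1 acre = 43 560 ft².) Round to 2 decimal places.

Product per 1000 ft² = 2.1 / 52% = 4.03846 kg.
Convert to per acre: 4.03846 × 43.56 = 175.915 kg.

175.92 kg of product per acre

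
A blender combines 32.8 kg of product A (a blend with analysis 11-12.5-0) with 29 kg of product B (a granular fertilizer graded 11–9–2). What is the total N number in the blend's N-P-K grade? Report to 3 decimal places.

Total mass = 32.8 + 29 = 61.8 kg.
N mass = 11%×32.8 + 11%×29 = 6.798 kg.
% N = 6.798 / 61.8 = 11%.

11.000% N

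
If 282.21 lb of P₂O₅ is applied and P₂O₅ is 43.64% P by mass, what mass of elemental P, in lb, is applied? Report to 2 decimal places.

P = 282.21 × 0.4364 = 123.156 lb.

123.16 lb P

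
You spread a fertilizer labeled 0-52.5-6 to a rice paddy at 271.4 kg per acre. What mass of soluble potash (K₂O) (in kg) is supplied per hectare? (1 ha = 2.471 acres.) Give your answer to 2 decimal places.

40.24 kg K₂O per hectare

K₂O per acre = 271.4 × 6% = 16.284 kg.
Convert to per hectare: 16.284 × 2.471 = 40.2378 kg.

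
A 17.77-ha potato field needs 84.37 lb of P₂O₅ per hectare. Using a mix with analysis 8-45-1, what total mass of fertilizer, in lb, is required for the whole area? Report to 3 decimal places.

3331.678 lb

Product per hectare = 84.37 / 45% = 187.489 lb.
Total product = 187.489 × 17.77 = 3331.6776 lb.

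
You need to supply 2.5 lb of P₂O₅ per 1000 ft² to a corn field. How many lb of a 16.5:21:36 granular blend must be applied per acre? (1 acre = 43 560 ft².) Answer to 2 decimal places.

Product per 1000 ft² = 2.5 / 21% = 11.9048 lb.
Convert to per acre: 11.9048 × 43.56 = 518.571 lb.

518.57 lb of product per acre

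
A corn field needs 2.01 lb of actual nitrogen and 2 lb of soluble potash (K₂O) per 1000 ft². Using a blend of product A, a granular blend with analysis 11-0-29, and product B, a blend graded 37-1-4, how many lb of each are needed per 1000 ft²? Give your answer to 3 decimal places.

6.410 lb product A, 3.527 lb product B

Per-1000 ft² balance (a = product A, b = product B):
N: 0.11·a + 0.37·b = 2.01
K₂O: 0.29·a + 0.04·b = 2
From row1: a = (2.01 − 0.37·b) / 0.11.
Into row2: 0.29·(2.01 − 0.37·b)/0.11 + 0.04·b = 2 → b = 3.52672, a = 6.41011.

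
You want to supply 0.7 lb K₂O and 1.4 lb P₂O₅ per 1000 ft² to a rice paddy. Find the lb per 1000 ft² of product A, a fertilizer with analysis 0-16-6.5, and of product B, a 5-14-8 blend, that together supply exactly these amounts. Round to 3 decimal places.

Per-1000 ft² balance (a = product A, b = product B):
K₂O: 0.065·a + 0.08·b = 0.7
P₂O₅: 0.16·a + 0.14·b = 1.4
From row1: a = (0.7 − 0.08·b) / 0.065.
Into row2: 0.16·(0.7 − 0.08·b)/0.065 + 0.14·b = 1.4 → b = 5.67568, a = 3.78378.

3.784 lb product A, 5.676 lb product B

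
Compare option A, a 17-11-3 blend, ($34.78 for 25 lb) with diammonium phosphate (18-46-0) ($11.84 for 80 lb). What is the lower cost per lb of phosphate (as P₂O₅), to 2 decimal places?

option A: P₂O₅ per bag = 25 × 11% = 2.75 lb; cost = 34.78 / 2.75 = $12.6473/lb P₂O₅.
diammonium phosphate: P₂O₅ per bag = 80 × 46% = 36.8 lb; cost = 11.84 / 36.8 = $0.3217/lb P₂O₅.
diammonium phosphate is cheaper.

$0.32 per lb P₂O₅ (diammonium phosphate)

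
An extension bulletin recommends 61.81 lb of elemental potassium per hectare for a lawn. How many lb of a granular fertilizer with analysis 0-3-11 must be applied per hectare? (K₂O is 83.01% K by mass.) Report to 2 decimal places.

676.92 lb of product per hectare

As K₂O: 61.81 / 0.8301 = 74.4609 lb per hectare.
Product per hectare = 74.4609 / 11% = 676.917 lb.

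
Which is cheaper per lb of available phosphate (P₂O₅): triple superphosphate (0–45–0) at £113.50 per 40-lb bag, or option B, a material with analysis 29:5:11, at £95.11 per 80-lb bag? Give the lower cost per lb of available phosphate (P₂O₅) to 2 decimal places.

triple superphosphate: P₂O₅ per bag = 40 × 45% = 18 lb; cost = 113.50 / 18 = £6.3056/lb P₂O₅.
option B: P₂O₅ per bag = 80 × 5% = 4 lb; cost = 95.11 / 4 = £23.7775/lb P₂O₅.
triple superphosphate is cheaper.

£6.31 per lb P₂O₅ (triple superphosphate)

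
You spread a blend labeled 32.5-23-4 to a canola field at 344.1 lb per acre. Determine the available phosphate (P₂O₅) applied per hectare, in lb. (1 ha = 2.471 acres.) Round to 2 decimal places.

195.56 lb P₂O₅ per hectare

P₂O₅ per acre = 344.1 × 23% = 79.143 lb.
Convert to per hectare: 79.143 × 2.471 = 195.562 lb.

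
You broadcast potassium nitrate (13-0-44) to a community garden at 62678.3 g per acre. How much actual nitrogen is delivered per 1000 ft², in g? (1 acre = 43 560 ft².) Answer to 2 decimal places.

187.06 g N per thousand sq ft

nitrogen per acre = 62678.3 × 13% = 8148.18 g.
Convert to per 1000 ft²: 8148.18 × 0.0229568 = 187.056 g.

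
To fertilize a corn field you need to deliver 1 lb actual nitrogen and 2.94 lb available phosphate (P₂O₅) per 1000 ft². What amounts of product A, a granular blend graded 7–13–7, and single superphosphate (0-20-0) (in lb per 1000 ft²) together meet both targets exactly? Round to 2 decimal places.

14.29 lb product A, 5.41 lb single superphosphate

Let a = lb of product A, b = lb of single superphosphate (per 1000 ft²).
N: 0.07·a + 0·b = 1
P₂O₅: 0.13·a + 0.2·b = 2.94
Eliminate a: (row1) − 0.07/0.13·(row2) → -0.107692·b = -0.583077, so b = 5.41429.
Back-substitute: a = (1 − 0·5.41429) / 0.07 = 14.2857.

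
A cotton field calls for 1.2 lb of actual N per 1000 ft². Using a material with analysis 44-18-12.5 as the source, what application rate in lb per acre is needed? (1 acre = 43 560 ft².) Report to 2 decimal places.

118.80 lb of product per acre

Product per 1000 ft² = 1.2 / 44% = 2.72727 lb.
Convert to per acre: 2.72727 × 43.56 = 118.8 lb.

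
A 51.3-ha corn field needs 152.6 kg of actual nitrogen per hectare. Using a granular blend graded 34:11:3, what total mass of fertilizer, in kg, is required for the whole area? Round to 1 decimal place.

23024.6 kg

Product per hectare = 152.6 / 34% = 448.824 kg.
Total product = 448.824 × 51.3 = 23024.647 kg.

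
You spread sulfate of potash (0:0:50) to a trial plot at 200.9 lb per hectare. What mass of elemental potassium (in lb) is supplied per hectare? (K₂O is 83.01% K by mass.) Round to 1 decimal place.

K₂O per hectare = 200.9 × 50% = 100.45 lb.
Elemental K = 100.45 × 0.8301 = 83.3835 lb per hectare.

83.4 lb K per hectare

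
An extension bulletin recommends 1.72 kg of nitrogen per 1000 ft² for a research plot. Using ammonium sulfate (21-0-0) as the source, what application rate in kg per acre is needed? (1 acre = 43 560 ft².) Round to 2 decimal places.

Product per 1000 ft² = 1.72 / 21% = 8.19048 kg.
Convert to per acre: 8.19048 × 43.56 = 356.777 kg.

356.78 kg of product per acre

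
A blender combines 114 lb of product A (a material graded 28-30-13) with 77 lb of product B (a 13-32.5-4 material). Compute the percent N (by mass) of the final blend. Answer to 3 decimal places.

Total mass = 114 + 77 = 191 lb.
N mass = 28%×114 + 13%×77 = 41.93 lb.
% N = 41.93 / 191 = 21.9529%.

21.953% N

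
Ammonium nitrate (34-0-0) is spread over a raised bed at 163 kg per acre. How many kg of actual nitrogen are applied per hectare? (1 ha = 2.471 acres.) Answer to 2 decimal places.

136.94 kg N per hectare

nitrogen per acre = 163 × 34% = 55.42 kg.
Convert to per hectare: 55.42 × 2.471 = 136.943 kg.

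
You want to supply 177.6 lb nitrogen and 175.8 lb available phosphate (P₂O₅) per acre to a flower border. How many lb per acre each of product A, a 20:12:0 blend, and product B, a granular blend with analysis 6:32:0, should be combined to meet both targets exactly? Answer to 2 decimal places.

Per-acre balance (a = product A, b = product B):
N: 0.2·a + 0.06·b = 177.6
P₂O₅: 0.12·a + 0.32·b = 175.8
Solving simultaneously: a = 814.859, b = 243.803.

814.86 lb product A, 243.80 lb product B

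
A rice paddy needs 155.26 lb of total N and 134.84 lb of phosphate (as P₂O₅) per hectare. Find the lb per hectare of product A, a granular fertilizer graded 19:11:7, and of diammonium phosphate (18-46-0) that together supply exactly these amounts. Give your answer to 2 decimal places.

697.46 lb product A, 126.35 lb diammonium phosphate

Let a = lb of product A, b = lb of diammonium phosphate (per hectare).
N: 0.19·a + 0.18·b = 155.26
P₂O₅: 0.11·a + 0.46·b = 134.84
Eliminate b: (row1) − 0.18/0.46·(row2) → 0.146957·a = 102.497, so a = 697.462.
Then b = (134.84 − 0.11·697.462) / 0.46 = 126.346.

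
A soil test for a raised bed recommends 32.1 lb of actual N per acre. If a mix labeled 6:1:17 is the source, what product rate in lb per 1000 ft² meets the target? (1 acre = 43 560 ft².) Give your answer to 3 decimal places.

12.282 lb of product per thousand sq ft

Product per acre = 32.1 / 6% = 535 lb.
Convert to per 1000 ft²: 535 × 0.0229568 = 12.2819 lb.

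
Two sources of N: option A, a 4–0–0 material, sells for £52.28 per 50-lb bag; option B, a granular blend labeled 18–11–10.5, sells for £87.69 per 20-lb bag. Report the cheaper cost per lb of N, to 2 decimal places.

£24.36 per lb N (option B)

option A: N per bag = 50 × 4% = 2 lb; cost = 52.28 / 2 = £26.1400/lb N.
option B: N per bag = 20 × 18% = 3.6 lb; cost = 87.69 / 3.6 = £24.3583/lb N.
option B is cheaper.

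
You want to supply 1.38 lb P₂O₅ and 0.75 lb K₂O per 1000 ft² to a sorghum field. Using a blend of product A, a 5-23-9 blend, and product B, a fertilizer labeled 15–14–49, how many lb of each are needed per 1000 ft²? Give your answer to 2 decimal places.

Let a = lb of product A, b = lb of product B (per 1000 ft²).
P₂O₅: 0.23·a + 0.14·b = 1.38
K₂O: 0.09·a + 0.49·b = 0.75
Eliminate b: (row1) − 0.14/0.49·(row2) → 0.204286·a = 1.16571, so a = 5.70629.
Then b = (0.75 − 0.09·5.70629) / 0.49 = 0.482517.

5.71 lb product A, 0.48 lb product B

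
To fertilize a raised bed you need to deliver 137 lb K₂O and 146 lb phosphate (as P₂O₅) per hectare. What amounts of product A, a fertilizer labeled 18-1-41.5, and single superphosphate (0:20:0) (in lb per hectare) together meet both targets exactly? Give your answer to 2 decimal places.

330.12 lb product A, 713.49 lb single superphosphate

With a, b = lb per hectare of product A and single superphosphate:
K₂O: 0.415·a + 0·b = 137
P₂O₅: 0.01·a + 0.2·b = 146
Eliminate a: (row1) − 0.415/0.01·(row2) → -8.3·b = -5922, so b = 713.494.
Back-substitute: a = (137 − 0·713.494) / 0.415 = 330.1205.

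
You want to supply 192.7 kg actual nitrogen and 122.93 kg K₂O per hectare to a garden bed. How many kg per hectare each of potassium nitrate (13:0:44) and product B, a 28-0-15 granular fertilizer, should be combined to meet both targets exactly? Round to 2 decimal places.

With a, b = kg per hectare of potassium nitrate and product B:
N: 0.13·a + 0.28·b = 192.7
K₂O: 0.44·a + 0.15·b = 122.93
Eliminate a: (row1) − 0.13/0.44·(row2) → 0.235682·b = 156.38, so b = 663.521.
Back-substitute: a = (192.7 − 0.28·663.521) / 0.13 = 53.1861.

53.19 kg potassium nitrate, 663.52 kg product B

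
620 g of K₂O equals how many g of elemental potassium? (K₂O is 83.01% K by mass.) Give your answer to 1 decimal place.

514.7 g K

K = 620 × 0.8301 = 514.662 g.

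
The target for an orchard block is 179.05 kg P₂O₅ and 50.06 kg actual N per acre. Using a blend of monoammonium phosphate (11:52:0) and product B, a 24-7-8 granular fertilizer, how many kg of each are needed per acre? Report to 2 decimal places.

337.04 kg monoammonium phosphate, 54.11 kg product B

With a, b = kg per acre of monoammonium phosphate and product B:
P₂O₅: 0.52·a + 0.07·b = 179.05
N: 0.11·a + 0.24·b = 50.06
Eliminate b: (row1) − 0.07/0.24·(row2) → 0.487917·a = 164.449, so a = 337.044.
Then b = (50.06 − 0.11·337.044) / 0.24 = 54.105.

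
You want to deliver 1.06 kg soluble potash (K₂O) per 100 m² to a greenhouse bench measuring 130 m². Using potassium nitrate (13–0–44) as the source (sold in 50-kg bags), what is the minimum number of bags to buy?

1 bags

Product per 100 m² = 1.06 / 44% = 2.40909 kg.
Total product = 2.40909 × 130 / 100 = 3.13182 kg.
Bags = ⌈3.13182 / 50⌉ = 1.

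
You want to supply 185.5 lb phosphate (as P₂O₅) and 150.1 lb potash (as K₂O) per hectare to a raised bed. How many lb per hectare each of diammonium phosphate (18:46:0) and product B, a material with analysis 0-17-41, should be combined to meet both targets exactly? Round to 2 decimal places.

Per-hectare balance (a = diammonium phosphate, b = product B):
P₂O₅: 0.46·a + 0.17·b = 185.5
K₂O: 0·a + 0.41·b = 150.1
Solving simultaneously: a = 267.964, b = 366.098.

267.96 lb diammonium phosphate, 366.10 lb product B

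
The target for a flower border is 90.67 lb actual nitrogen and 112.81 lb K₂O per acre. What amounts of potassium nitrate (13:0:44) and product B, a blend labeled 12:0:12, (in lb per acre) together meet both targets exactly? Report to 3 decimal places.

Let a = lb of potassium nitrate, b = lb of product B (per acre).
N: 0.13·a + 0.12·b = 90.67
K₂O: 0.44·a + 0.12·b = 112.81
From row1: a = (90.67 − 0.12·b) / 0.13.
Into row2: 0.44·(90.67 − 0.12·b)/0.13 + 0.12·b = 112.81 → b = 678.2124, a = 71.4194.

71.419 lb potassium nitrate, 678.212 lb product B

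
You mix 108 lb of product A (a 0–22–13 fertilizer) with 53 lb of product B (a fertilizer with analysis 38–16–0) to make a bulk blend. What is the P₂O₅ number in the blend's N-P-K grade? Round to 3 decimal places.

20.025% P₂O₅

Total mass = 108 + 53 = 161 lb.
P₂O₅ mass = 22%×108 + 16%×53 = 32.24 lb.
% P₂O₅ = 32.24 / 161 = 20.0248%.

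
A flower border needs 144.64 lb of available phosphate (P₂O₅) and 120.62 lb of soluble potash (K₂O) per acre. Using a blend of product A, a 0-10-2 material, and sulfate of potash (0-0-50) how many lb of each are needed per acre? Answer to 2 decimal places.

1446.40 lb product A, 183.38 lb sulfate of potash

Per-acre balance (a = product A, b = sulfate of potash):
P₂O₅: 0.1·a + 0·b = 144.64
K₂O: 0.02·a + 0.5·b = 120.62
Eliminate b: (row1) − 0/0.5·(row2) → 0.1·a = 144.64, so a = 1446.4.
Then b = (120.62 − 0.02·1446.4) / 0.5 = 183.384.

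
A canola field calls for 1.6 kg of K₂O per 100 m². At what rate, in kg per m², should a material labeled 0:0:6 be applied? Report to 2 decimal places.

Product per 100 m² = 1.6 / 6% = 26.6667 kg.
Convert to per m²: 26.6667 × 0.01 = 0.266667 kg.

0.27 kg of product per sq m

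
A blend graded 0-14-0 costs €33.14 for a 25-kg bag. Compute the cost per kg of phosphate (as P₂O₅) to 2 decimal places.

P₂O₅ in bag = 25 × 14% = 3.5 kg.
Cost per kg P₂O₅ = €33.14 / 3.5 = €9.4686.

€9.47 per kg P₂O₅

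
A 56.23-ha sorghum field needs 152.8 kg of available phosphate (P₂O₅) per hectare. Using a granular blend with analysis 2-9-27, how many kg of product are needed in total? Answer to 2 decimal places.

Product per hectare = 152.8 / 9% = 1697.78 kg.
Total product = 1697.78 × 56.23 = 95466.044 kg.

95466.04 kg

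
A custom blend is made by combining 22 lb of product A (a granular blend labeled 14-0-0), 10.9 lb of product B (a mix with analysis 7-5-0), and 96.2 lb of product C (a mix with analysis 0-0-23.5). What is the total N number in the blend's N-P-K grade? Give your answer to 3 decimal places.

2.977% N

Total mass = 22 + 10.9 + 96.2 = 129.1 lb.
N mass = 14%×22 + 7%×10.9 + 0%×96.2 = 3.843 lb.
% N = 3.843 / 129.1 = 2.97676%.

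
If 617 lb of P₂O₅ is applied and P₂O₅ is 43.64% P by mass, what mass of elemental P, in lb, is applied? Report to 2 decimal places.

269.26 lb P

P = 617 × 0.4364 = 269.259 lb.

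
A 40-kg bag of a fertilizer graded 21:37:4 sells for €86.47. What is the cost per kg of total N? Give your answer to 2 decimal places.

N in bag = 40 × 21% = 8.4 kg.
Cost per kg N = €86.47 / 8.4 = €10.2940.

€10.29 per kg N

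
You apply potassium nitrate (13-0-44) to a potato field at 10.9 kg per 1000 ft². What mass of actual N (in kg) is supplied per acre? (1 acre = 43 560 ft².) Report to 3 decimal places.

nitrogen per 1000 ft² = 10.9 × 13% = 1.417 kg.
Convert to per acre: 1.417 × 43.56 = 61.7245 kg.

61.725 kg N per acre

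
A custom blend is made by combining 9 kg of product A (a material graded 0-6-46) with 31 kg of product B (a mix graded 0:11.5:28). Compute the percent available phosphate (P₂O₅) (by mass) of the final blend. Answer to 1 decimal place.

Total mass = 9 + 31 = 40 kg.
P₂O₅ mass = 6%×9 + 11.5%×31 = 4.105 kg.
% P₂O₅ = 4.105 / 40 = 10.2625%.

10.3% P₂O₅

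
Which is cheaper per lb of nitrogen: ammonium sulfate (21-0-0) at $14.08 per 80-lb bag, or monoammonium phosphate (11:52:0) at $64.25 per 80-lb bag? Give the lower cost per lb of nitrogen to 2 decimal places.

ammonium sulfate: N per bag = 80 × 21% = 16.8 lb; cost = 14.08 / 16.8 = $0.8381/lb N.
monoammonium phosphate: N per bag = 80 × 11% = 8.8 lb; cost = 64.25 / 8.8 = $7.3011/lb N.
ammonium sulfate is cheaper.

$0.84 per lb N (ammonium sulfate)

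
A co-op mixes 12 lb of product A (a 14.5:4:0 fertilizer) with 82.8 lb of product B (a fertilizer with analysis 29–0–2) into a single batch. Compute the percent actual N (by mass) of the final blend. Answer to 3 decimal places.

27.165% N

Total mass = 12 + 82.8 = 94.8 lb.
N mass = 14.5%×12 + 29%×82.8 = 25.752 lb.
% N = 25.752 / 94.8 = 27.1646%.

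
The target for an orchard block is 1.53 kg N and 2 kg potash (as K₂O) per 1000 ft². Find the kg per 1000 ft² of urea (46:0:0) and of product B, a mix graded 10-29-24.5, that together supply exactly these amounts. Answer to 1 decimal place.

1.6 kg urea, 8.2 kg product B

Per-1000 ft² balance (a = urea, b = product B):
N: 0.46·a + 0.1·b = 1.53
K₂O: 0·a + 0.245·b = 2
Solving simultaneously: a = 1.55146, b = 8.16327.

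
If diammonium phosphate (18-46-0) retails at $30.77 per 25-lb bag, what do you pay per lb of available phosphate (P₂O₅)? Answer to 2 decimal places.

P₂O₅ in bag = 25 × 46% = 11.5 lb.
Cost per lb P₂O₅ = $30.77 / 11.5 = $2.6757.

$2.68 per lb P₂O₅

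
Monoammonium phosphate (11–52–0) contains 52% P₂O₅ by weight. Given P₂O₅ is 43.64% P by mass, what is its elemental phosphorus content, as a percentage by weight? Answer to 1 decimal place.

22.7% P

%P = 52 × 0.4364 = 22.6928%.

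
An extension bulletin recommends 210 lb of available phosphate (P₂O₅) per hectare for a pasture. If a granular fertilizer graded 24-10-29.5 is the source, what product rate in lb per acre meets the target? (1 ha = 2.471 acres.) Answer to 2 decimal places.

Product per hectare = 210 / 10% = 2100 lb.
Convert to per acre: 2100 × 0.404694 = 849.858 lb.

849.86 lb of product per acre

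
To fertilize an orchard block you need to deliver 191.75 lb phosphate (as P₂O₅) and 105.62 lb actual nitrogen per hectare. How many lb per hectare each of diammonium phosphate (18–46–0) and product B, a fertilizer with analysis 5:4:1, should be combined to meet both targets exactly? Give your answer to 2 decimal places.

Per-hectare balance (a = diammonium phosphate, b = product B):
P₂O₅: 0.46·a + 0.04·b = 191.75
N: 0.18·a + 0.05·b = 105.62
From row1: a = (191.75 − 0.04·b) / 0.46.
Into row2: 0.18·(191.75 − 0.04·b)/0.46 + 0.05·b = 105.62 → b = 890.519, a = 339.411.

339.41 lb diammonium phosphate, 890.52 lb product B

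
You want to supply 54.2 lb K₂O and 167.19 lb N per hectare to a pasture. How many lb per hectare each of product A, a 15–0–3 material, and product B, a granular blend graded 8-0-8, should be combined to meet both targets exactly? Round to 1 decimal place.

941.6 lb product A, 324.4 lb product B

Let a = lb of product A, b = lb of product B (per hectare).
K₂O: 0.03·a + 0.08·b = 54.2
N: 0.15·a + 0.08·b = 167.19
Eliminate a: (row1) − 0.03/0.15·(row2) → 0.064·b = 20.762, so b = 324.406.
Back-substitute: a = (54.2 − 0.08·324.406) / 0.03 = 941.583.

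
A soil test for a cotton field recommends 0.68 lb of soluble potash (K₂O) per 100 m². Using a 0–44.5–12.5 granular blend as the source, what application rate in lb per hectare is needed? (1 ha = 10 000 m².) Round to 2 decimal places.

544.00 lb of product per hectare

Product per 100 m² = 0.68 / 12.5% = 5.44 lb.
Convert to per hectare: 5.44 × 100 = 544 lb.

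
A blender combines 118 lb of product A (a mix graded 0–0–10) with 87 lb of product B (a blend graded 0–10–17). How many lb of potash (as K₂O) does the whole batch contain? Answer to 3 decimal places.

K₂O mass = 10%×118 + 17%×87 = 26.59 lb.

26.590 lb K₂O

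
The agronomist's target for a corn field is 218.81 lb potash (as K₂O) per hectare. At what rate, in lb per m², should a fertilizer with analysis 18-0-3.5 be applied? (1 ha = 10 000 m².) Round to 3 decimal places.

0.625 lb of product per sq m

Product per hectare = 218.81 / 3.5% = 6251.71 lb.
Convert to per m²: 6251.71 × 0.0001 = 0.625171 lb.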